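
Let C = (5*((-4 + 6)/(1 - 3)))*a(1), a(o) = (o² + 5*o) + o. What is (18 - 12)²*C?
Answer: -1260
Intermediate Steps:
a(o) = o² + 6*o
C = -35 (C = (5*((-4 + 6)/(1 - 3)))*(1*(6 + 1)) = (5*(2/(-2)))*(1*7) = (5*(2*(-½)))*7 = (5*(-1))*7 = -5*7 = -35)
(18 - 12)²*C = (18 - 12)²*(-35) = 6²*(-35) = 36*(-35) = -1260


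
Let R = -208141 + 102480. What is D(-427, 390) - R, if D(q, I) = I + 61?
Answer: 106112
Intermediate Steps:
D(q, I) = 61 + I
R = -105661
D(-427, 390) - R = (61 + 390) - 1*(-105661) = 451 + 105661 = 106112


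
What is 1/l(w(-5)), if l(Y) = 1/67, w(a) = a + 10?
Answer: 67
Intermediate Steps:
w(a) = 10 + a
l(Y) = 1/67
1/l(w(-5)) = 1/(1/67) = 67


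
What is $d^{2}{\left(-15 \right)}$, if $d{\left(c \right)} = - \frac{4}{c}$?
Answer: $\frac{16}{225} \approx 0.071111$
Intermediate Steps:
$d^{2}{\left(-15 \right)} = \left(- \frac{4}{-15}\right)^{2} = \left(\left(-4\right) \left(- \frac{1}{15}\right)\right)^{2} = \left(\frac{4}{15}\right)^{2} = \frac{16}{225}$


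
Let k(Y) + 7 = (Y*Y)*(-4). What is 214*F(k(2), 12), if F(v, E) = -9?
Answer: -1926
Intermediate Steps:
k(Y) = -7 - 4*Y² (k(Y) = -7 + (Y*Y)*(-4) = -7 + Y²*(-4) = -7 - 4*Y²)
214*F(k(2), 12) = 214*(-9) = -1926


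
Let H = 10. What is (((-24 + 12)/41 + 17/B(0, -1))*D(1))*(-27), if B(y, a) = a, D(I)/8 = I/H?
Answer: 76572/205 ≈ 373.52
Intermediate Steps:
D(I) = 4*I/5 (D(I) = 8*(I/10) = 4*I/5)
(((-24 + 12)/41 + 17/B(0, -1))*D(1))*(-27) = (((-24 + 12)/41 + 17/(-1))*((4/5)*1))*(-27) = ((-12*1/41 + 17*(-1))*(4/5))*(-27) = ((-12/41 - 17)*(4/5))*(-27) = -709/41*4/5*(-27) = -2836/205*(-27) = 76572/205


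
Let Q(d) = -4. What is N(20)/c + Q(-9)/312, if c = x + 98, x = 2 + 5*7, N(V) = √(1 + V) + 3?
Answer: 11/1170 + √21/135 ≈ 0.043347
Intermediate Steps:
N(V) = 3 + √(1 + V)
x = 37 (x = 2 + 35 = 37)
c = 135 (c = 37 + 98 = 135)
N(20)/c + Q(-9)/312 = (3 + √(1 + 20))/135 - 4/312 = (3 + √21)*(1/135) - 4*1/312 = (1/45 + √21/135) - 1/78 = 11/1170 + √21/135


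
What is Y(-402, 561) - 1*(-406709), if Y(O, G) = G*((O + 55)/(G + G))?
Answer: 813071/2 ≈ 4.0654e+5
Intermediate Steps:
Y(O, G) = 55/2 + O/2 (Y(O, G) = G*((55 + O)/((2*G))) = G*((55 + O)*(1/(2*G))) = G*((55 + O)/(2*G)) = 55/2 + O/2)
Y(-402, 561) - 1*(-406709) = (55/2 + (½)*(-402)) - 1*(-406709) = (55/2 - 201) + 406709 = -347/2 + 406709 = 813071/2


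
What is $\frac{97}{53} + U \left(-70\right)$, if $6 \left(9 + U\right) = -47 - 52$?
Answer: $\frac{94702}{53} \approx 1786.8$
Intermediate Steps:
$U = - \frac{51}{2}$ ($U = -9 + \frac{-47 - 52}{6} = -9 + \frac{1}{6} \left(-99\right) = -9 - \frac{33}{2} = - \frac{51}{2} \approx -25.5$)
$\frac{97}{53} + U \left(-70\right) = \frac{97}{53} - -1785 = 97 \cdot \frac{1}{53} + 1785 = \frac{97}{53} + 1785 = \frac{94702}{53}$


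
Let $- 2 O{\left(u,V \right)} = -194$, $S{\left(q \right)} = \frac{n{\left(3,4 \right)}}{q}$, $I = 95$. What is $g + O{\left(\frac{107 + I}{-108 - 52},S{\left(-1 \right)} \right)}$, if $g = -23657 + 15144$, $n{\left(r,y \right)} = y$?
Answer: $-8416$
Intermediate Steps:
$g = -8513$
$S{\left(q \right)} = \frac{4}{q}$
$O{\left(u,V \right)} = 97$ ($O{\left(u,V \right)} = \left(- \frac{1}{2}\right) \left(-194\right) = 97$)
$g + O{\left(\frac{107 + I}{-108 - 52},S{\left(-1 \right)} \right)} = -8513 + 97 = -8416$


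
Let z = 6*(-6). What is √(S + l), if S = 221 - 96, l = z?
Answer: √89 ≈ 9.4340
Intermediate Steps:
z = -36
l = -36
S = 125
√(S + l) = √(125 - 36) = √89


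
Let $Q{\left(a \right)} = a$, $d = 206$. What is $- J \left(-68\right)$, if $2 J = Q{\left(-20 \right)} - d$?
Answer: $-7684$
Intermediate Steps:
$J = -113$ ($J = \frac{-20 - 206}{2} = \frac{1}{2} \left(-226\right) = -113$)
$- J \left(-68\right) = - \left(-113\right) \left(-68\right) = \left(-1\right) 7684 = -7684$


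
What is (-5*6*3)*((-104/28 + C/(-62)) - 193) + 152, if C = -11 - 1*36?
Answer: 3860009/217 ≈ 17788.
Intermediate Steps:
C = -47 (C = -11 - 36 = -47)
(-5*6*3)*((-104/28 + C/(-62)) - 193) + 152 = (-5*6*3)*((-104/28 - 47/(-62)) - 193) + 152 = (-30*3)*((-104*1/28 - 47*(-1/62)) - 193) + 152 = -90*((-26/7 + 47/62) - 193) + 152 = -90*(-1283/434 - 193) + 152 = -90*(-85045/434) + 152 = 3827025/217 + 152 = 3860009/217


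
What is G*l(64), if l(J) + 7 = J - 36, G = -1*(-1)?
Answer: 21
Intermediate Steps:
G = 1
l(J) = -43 + J (l(J) = -7 + (J - 36) = -7 + (-36 + J) = -43 + J)
G*l(64) = 1*(-43 + 64) = 1*21 = 21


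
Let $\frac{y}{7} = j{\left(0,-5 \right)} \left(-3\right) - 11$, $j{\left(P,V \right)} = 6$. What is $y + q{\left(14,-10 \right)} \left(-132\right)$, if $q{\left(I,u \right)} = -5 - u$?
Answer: $-863$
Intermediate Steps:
$y = -203$ ($y = 7 \left(6 \left(-3\right) - 11\right) = 7 \left(-18 - 11\right) = 7 \left(-29\right) = -203$)
$y + q{\left(14,-10 \right)} \left(-132\right) = -203 + \left(-5 - -10\right) \left(-132\right) = -203 + \left(-5 + 10\right) \left(-132\right) = -203 + 5 \left(-132\right) = -203 - 660 = -863$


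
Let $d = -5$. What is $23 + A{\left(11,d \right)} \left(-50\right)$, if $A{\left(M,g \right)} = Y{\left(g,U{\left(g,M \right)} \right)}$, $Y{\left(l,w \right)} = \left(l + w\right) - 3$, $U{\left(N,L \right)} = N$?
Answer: $673$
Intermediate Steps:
$Y{\left(l,w \right)} = -3 + l + w$
$A{\left(M,g \right)} = -3 + 2 g$ ($A{\left(M,g \right)} = -3 + g + g = -3 + 2 g$)
$23 + A{\left(11,d \right)} \left(-50\right) = 23 + \left(-3 + 2 \left(-5\right)\right) \left(-50\right) = 23 + \left(-3 - 10\right) \left(-50\right) = 23 - -650 = 23 + 650 = 673$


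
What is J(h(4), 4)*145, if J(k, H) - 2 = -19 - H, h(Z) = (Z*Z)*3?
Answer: -3045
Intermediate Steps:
h(Z) = 3*Z**2 (h(Z) = Z**2*3 = 3*Z**2)
J(k, H) = -17 - H (J(k, H) = 2 + (-19 - H) = -17 - H)
J(h(4), 4)*145 = (-17 - 1*4)*145 = (-17 - 4)*145 = -21*145 = -3045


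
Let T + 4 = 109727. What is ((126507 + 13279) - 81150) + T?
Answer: 168359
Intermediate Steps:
T = 109723 (T = -4 + 109727 = 109723)
((126507 + 13279) - 81150) + T = ((126507 + 13279) - 81150) + 109723 = (139786 - 81150) + 109723 = 58636 + 109723 = 168359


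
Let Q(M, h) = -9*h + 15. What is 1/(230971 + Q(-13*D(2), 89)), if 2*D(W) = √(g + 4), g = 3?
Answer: 1/230185 ≈ 4.3443e-6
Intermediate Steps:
D(W) = √7/2 (D(W) = √(3 + 4)/2 = √7/2)
Q(M, h) = 15 - 9*h
1/(230971 + Q(-13*D(2), 89)) = 1/(230971 + (15 - 9*89)) = 1/(230971 + (15 - 801)) = 1/(230971 - 786) = 1/230185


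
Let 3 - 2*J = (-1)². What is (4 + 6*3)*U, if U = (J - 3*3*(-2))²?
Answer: 7942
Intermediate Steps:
J = 1 (J = 3/2 - ½*(-1)² = 3/2 - ½*1 = 3/2 - ½ = 1)
U = 361 (U = (1 - 3*3*(-2))² = (1 - 9*(-2))² = (1 + 18)² = 19² = 361)
(4 + 6*3)*U = (4 + 6*3)*361 = (4 + 18)*361 = 22*361 = 7942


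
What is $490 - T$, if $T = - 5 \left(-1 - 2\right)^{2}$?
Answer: $535$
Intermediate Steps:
$T = -45$ ($T = - 5 \left(-3\right)^{2} = \left(-5\right) 9 = -45$)
$490 - T = 490 - -45 = 490 + 45 = 535$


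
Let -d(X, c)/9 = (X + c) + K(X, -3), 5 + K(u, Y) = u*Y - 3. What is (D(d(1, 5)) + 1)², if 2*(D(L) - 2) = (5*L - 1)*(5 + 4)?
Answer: 1022121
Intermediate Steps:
K(u, Y) = -8 + Y*u (K(u, Y) = -5 + (u*Y - 3) = -5 + (Y*u - 3) = -5 + (-3 + Y*u) = -8 + Y*u)
d(X, c) = 72 - 9*c + 18*X (d(X, c) = -9*((X + c) + (-8 - 3*X)) = -9*(-8 + c - 2*X) = 72 - 9*c + 18*X)
D(L) = -5/2 + 45*L/2 (D(L) = 2 + ((5*L - 1)*(5 + 4))/2 = 2 + ((-1 + 5*L)*9)/2 = 2 + (-9 + 45*L)/2 = 2 + (-9/2 + 45*L/2) = -5/2 + 45*L/2)
(D(d(1, 5)) + 1)² = ((-5/2 + 45*(72 - 9*5 + 18*1)/2) + 1)² = ((-5/2 + 45*(72 - 45 + 18)/2) + 1)² = ((-5/2 + (45/2)*45) + 1)² = ((-5/2 + 2025/2) + 1)² = (1010 + 1)² = 1011² = 1022121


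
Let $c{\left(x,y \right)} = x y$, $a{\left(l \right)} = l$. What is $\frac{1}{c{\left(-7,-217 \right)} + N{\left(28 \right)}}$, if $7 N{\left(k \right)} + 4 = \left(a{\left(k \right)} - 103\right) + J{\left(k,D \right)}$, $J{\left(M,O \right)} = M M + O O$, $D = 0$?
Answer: $\frac{7}{11338} \approx 0.00061739$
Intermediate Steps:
$J{\left(M,O \right)} = M^{2} + O^{2}$
$N{\left(k \right)} = - \frac{107}{7} + \frac{k}{7} + \frac{k^{2}}{7}$ ($N{\left(k \right)} = - \frac{4}{7} + \frac{\left(k - 103\right) + \left(k^{2} + 0^{2}\right)}{7} = - \frac{4}{7} + \frac{\left(-103 + k\right) + \left(k^{2} + 0\right)}{7} = - \frac{4}{7} + \frac{\left(-103 + k\right) + k^{2}}{7} = - \frac{4}{7} + \frac{-103 + k + k^{2}}{7} = - \frac{4}{7} + \left(- \frac{103}{7} + \frac{k}{7} + \frac{k^{2}}{7}\right) = - \frac{107}{7} + \frac{k}{7} + \frac{k^{2}}{7}$)
$\frac{1}{c{\left(-7,-217 \right)} + N{\left(28 \right)}} = \frac{1}{\left(-7\right) \left(-217\right) + \left(- \frac{107}{7} + \frac{1}{7} \cdot 28 + \frac{28^{2}}{7}\right)} = \frac{1}{1519 + \left(- \frac{107}{7} + 4 + \frac{1}{7} \cdot 784\right)} = \frac{1}{1519 + \left(- \frac{107}{7} + 4 + 112\right)} = \frac{1}{1519 + \frac{705}{7}} = \frac{1}{\frac{11338}{7}} = \frac{7}{11338}$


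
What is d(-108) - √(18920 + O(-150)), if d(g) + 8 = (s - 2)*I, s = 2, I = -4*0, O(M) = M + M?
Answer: -8 - 14*√95 ≈ -144.46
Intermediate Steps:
O(M) = 2*M
I = 0
d(g) = -8 (d(g) = -8 + (2 - 2)*0 = -8 + 0*0 = -8 + 0 = -8)
d(-108) - √(18920 + O(-150)) = -8 - √(18920 + 2*(-150)) = -8 - √(18920 - 300) = -8 - √18620 = -8 - 14*√95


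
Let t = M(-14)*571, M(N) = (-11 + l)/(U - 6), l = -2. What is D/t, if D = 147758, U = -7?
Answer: 147758/571 ≈ 258.77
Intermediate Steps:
M(N) = 1 (M(N) = (-11 - 2)/(-7 - 6) = -13/(-13) = -13*(-1/13) = 1)
t = 571 (t = 1*571 = 571)
D/t = 147758/571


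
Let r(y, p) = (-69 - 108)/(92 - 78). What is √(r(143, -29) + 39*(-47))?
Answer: 9*I*√4466/14 ≈ 42.961*I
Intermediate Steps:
r(y, p) = -177/14
√(r(143, -29) + 39*(-47)) = √(-177/14 + 39*(-47)) = √(-177/14 - 1833) = √(-25839/14) = 9*I*√4466/14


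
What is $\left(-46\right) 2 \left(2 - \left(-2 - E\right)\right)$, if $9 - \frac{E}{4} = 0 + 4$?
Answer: $-2208$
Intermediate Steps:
$E = 20$ ($E = 36 - 4 \left(0 + 4\right) = 36 - 16 = 20$)
$\left(-46\right) 2 \left(2 - \left(-2 - E\right)\right) = \left(-46\right) 2 \left(2 - \left(-2 - 20\right)\right) = - 92 \left(2 - \left(-2 - 20\right)\right) = - 92 \left(2 - -22\right) = - 92 \left(2 + 22\right) = \left(-92\right) 24 = -2208$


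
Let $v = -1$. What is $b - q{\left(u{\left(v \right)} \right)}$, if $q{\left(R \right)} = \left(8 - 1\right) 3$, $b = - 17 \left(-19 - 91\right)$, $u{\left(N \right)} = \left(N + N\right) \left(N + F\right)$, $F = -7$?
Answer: $1849$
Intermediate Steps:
$u{\left(N \right)} = 2 N \left(-7 + N\right)$ ($u{\left(N \right)} = \left(N + N\right) \left(N - 7\right) = 2 N \left(-7 + N\right)$)
$b = 1870$ ($b = \left(-17\right) \left(-110\right) = 1870$)
$q{\left(R \right)} = 21$ ($q{\left(R \right)} = 7 \cdot 3 = 21$)
$b - q{\left(u{\left(v \right)} \right)} = 1870 - 21 = 1849$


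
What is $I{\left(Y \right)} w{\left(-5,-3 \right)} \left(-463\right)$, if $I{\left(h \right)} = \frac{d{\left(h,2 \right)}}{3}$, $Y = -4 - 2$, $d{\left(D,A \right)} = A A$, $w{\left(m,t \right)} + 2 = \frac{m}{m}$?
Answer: $\frac{1852}{3} \approx 617.33$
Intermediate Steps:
$w{\left(m,t \right)} = -1$ ($w{\left(m,t \right)} = -2 + \frac{m}{m} = -2 + 1 = -1$)
$d{\left(D,A \right)} = A^{2}$
$Y = -6$ ($Y = -4 - 2 = -6$)
$I{\left(h \right)} = \frac{4}{3}$ ($I{\left(h \right)} = \frac{2^{2}}{3} = 4 \cdot \frac{1}{3} = \frac{4}{3}$)
$I{\left(Y \right)} w{\left(-5,-3 \right)} \left(-463\right) = \frac{4}{3} \left(-1\right) \left(-463\right) = \left(- \frac{4}{3}\right) \left(-463\right) = \frac{1852}{3}$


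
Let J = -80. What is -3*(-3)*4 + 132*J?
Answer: -10524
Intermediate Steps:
-3*(-3)*4 + 132*J = -3*(-3)*4 + 132*(-80) = 9*4 - 10560 = 36 - 10560 = -10524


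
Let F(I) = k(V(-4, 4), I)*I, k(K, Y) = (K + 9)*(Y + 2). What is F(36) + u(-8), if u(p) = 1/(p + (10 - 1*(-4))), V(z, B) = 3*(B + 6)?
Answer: 320113/6 ≈ 53352.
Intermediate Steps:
V(z, B) = 18 + 3*B (V(z, B) = 3*(6 + B) = 18 + 3*B)
k(K, Y) = (2 + Y)*(9 + K) (k(K, Y) = (9 + K)*(2 + Y) = (2 + Y)*(9 + K))
u(p) = 1/(14 + p) (u(p) = 1/(p + (10 + 4)) = 1/(p + 14) = 1/(14 + p))
F(I) = I*(78 + 39*I) (F(I) = (18 + 2*(18 + 3*4) + 9*I + (18 + 3*4)*I)*I = (18 + 2*(18 + 12) + 9*I + (18 + 12)*I)*I = (18 + 2*30 + 9*I + 30*I)*I = (18 + 60 + 9*I + 30*I)*I = (78 + 39*I)*I = I*(78 + 39*I))
F(36) + u(-8) = 39*36*(2 + 36) + 1/(14 - 8) = 39*36*38 + 1/6 = 53352 + ⅙ = 320113/6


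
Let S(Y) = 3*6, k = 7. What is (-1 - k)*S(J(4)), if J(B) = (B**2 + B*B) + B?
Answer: -144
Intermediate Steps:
J(B) = B + 2*B**2 (J(B) = (B**2 + B**2) + B = 2*B**2 + B = B + 2*B**2)
S(Y) = 18
(-1 - k)*S(J(4)) = (-1 - 1*7)*18 = (-1 - 7)*18 = -8*18 = -144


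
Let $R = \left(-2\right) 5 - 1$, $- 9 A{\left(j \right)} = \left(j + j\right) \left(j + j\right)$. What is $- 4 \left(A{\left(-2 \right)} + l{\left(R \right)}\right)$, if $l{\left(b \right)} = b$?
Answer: $\frac{460}{9} \approx 51.111$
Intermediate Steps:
$A{\left(j \right)} = - \frac{4 j^{2}}{9}$ ($A{\left(j \right)} = - \frac{\left(j + j\right) \left(j + j\right)}{9} = - \frac{2 j 2 j}{9} = - \frac{4 j^{2}}{9}$)
$R = -11$ ($R = -10 - 1 = -11$)
$- 4 \left(A{\left(-2 \right)} + l{\left(R \right)}\right) = - 4 \left(- \frac{4 \left(-2\right)^{2}}{9} - 11\right) = - 4 \left(\left(- \frac{4}{9}\right) 4 - 11\right) = - 4 \left(- \frac{16}{9} - 11\right) = \left(-4\right) \left(- \frac{115}{9}\right) = \frac{460}{9}$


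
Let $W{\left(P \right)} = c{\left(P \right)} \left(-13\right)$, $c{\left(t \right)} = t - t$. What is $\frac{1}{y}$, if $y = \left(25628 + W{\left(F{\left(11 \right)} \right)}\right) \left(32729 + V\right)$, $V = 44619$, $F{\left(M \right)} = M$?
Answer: $\frac{1}{1982274544} \approx 5.0447 \cdot 10^{-10}$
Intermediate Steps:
$c{\left(t \right)} = 0$
$W{\left(P \right)} = 0$ ($W{\left(P \right)} = 0 \left(-13\right) = 0$)
$y = 1982274544$ ($y = \left(25628 + 0\right) \left(32729 + 44619\right) = 25628 \cdot 77348 = 1982274544$)
$\frac{1}{y} = \frac{1}{1982274544}$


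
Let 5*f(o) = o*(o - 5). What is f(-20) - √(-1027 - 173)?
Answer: 100 - 20*I*√3 ≈ 100.0 - 34.641*I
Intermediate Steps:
f(o) = o*(-5 + o)/5 (f(o) = (o*(o - 5))/5 = (o*(-5 + o))/5 = o*(-5 + o)/5)
f(-20) - √(-1027 - 173) = (⅕)*(-20)*(-5 - 20) - √(-1027 - 173) = (⅕)*(-20)*(-25) - √(-1200) = 100 - 20*I*√3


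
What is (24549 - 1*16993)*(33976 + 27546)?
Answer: 464860232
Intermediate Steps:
(24549 - 1*16993)*(33976 + 27546) = (24549 - 16993)*61522 = 7556*61522 = 464860232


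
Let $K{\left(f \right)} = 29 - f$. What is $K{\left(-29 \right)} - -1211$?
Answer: $1269$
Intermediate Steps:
$K{\left(-29 \right)} - -1211 = \left(29 - -29\right) - -1211 = \left(29 + 29\right) + 1211 = 58 + 1211 = 1269$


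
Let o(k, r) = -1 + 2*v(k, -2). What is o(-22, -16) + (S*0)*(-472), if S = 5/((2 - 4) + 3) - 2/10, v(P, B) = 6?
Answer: 11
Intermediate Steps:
S = 24/5 (S = 5/(-2 + 3) - 2*⅒ = 5/1 - ⅕ = 5*1 - ⅕ = 5 - ⅕ = 24/5 ≈ 4.8000)
o(k, r) = 11 (o(k, r) = -1 + 2*6 = -1 + 12 = 11)
o(-22, -16) + (S*0)*(-472) = 11 + ((24/5)*0)*(-472) = 11 + 0*(-472) = 11 + 0 = 11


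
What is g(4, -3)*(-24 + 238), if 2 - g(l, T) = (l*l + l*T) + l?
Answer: -1284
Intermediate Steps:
g(l, T) = 2 - l - l² - T*l (g(l, T) = 2 - ((l*l + l*T) + l) = 2 - ((l² + T*l) + l) = 2 - (l + l² + T*l) = 2 + (-l - l² - T*l) = 2 - l - l² - T*l)
g(4, -3)*(-24 + 238) = (2 - 1*4 - 1*4² - 1*(-3)*4)*(-24 + 238) = (2 - 4 - 1*16 + 12)*214 = (2 - 4 - 16 + 12)*214 = -6*214 = -1284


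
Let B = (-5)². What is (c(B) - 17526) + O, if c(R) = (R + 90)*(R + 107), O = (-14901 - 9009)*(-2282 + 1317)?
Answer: 23070804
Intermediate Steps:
B = 25
O = 23073150 (O = -23910*(-965) = 23073150)
c(R) = (90 + R)*(107 + R)
(c(B) - 17526) + O = ((9630 + 25² + 197*25) - 17526) + 23073150 = ((9630 + 625 + 4925) - 17526) + 23073150 = (15180 - 17526) + 23073150 = -2346 + 23073150 = 23070804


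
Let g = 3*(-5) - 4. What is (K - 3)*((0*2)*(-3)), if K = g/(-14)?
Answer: 0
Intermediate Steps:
g = -19 (g = -15 - 4 = -19)
K = 19/14 (K = -19/(-14) = -19*(-1/14) = 19/14 ≈ 1.3571)
(K - 3)*((0*2)*(-3)) = (19/14 - 3)*((0*2)*(-3)) = -0*(-3) = -23/14*0 = 0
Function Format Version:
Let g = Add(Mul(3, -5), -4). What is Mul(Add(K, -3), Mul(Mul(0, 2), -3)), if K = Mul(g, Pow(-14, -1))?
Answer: 0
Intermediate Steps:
g = -19 (g = Add(-15, -4) = -19)
K = Rational(19, 14) (K = Mul(-19, Pow(-14, -1)) = Mul(-19, Rational(-1, 14)) = Rational(19, 14) ≈ 1.3571)
Mul(Add(K, -3), Mul(Mul(0, 2), -3)) = Mul(Add(Rational(19, 14), -3), Mul(Mul(0, 2), -3)) = Mul(Rational(-23, 14), Mul(0, -3)) = Mul(Rational(-23, 14), 0) = 0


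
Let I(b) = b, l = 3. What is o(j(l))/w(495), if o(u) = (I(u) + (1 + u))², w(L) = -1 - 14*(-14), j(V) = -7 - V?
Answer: 361/195 ≈ 1.8513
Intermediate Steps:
w(L) = 195 (w(L) = -1 + 196 = 195)
o(u) = (1 + 2*u)² (o(u) = (u + (1 + u))² = (1 + 2*u)²)
o(j(l))/w(495) = (1 + 2*(-7 - 1*3))²/195 = (1 + 2*(-7 - 3))²*(1/195) = (1 + 2*(-10))²*(1/195) = (1 - 20)²*(1/195) = (-19)²*(1/195) = 361*(1/195) = 361/195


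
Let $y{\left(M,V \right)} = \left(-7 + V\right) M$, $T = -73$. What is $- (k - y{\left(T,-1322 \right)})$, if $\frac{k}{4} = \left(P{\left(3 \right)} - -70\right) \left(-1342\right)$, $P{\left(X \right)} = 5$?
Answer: $499617$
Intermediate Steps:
$y{\left(M,V \right)} = M \left(-7 + V\right)$
$k = -402600$ ($k = 4 \left(5 - -70\right) \left(-1342\right) = 4 \left(5 + 70\right) \left(-1342\right) = 4 \cdot 75 \left(-1342\right) = 4 \left(-100650\right) = -402600$)
$- (k - y{\left(T,-1322 \right)}) = - (-402600 - - 73 \left(-7 - 1322\right)) = - (-402600 - \left(-73\right) \left(-1329\right)) = - (-402600 - 97017) = \left(-1\right) \left(-499617\right) = 499617$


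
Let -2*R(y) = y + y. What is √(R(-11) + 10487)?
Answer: √10498 ≈ 102.46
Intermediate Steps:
R(y) = -y (R(y) = -(y + y)/2 = -y)
√(R(-11) + 10487) = √(-1*(-11) + 10487) = √(11 + 10487) = √10498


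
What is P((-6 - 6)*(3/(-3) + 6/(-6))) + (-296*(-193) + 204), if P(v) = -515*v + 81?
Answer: 45053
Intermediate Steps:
P(v) = 81 - 515*v
P((-6 - 6)*(3/(-3) + 6/(-6))) + (-296*(-193) + 204) = (81 - 515*(-6 - 6)*(3/(-3) + 6/(-6))) + (-296*(-193) + 204) = (81 - (-6180)*(3*(-1/3) + 6*(-1/6))) + (57128 + 204) = (81 - (-6180)*(-1 - 1)) + 57332 = (81 - (-6180)*(-2)) + 57332 = (81 - 515*24) + 57332 = (81 - 12360) + 57332 = -12279 + 57332 = 45053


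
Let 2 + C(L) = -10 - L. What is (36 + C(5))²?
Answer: 361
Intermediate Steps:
C(L) = -12 - L (C(L) = -2 + (-10 - L) = -12 - L)
(36 + C(5))² = (36 + (-12 - 1*5))² = (36 + (-12 - 5))² = (36 - 17)² = 19² = 361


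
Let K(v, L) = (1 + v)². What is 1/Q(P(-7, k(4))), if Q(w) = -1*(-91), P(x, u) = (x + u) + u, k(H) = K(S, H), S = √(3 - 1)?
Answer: 1/91 ≈ 0.010989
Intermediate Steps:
S = √2 ≈ 1.4142
k(H) = (1 + √2)²
P(x, u) = x + 2*u (P(x, u) = (u + x) + u = x + 2*u)
Q(w) = 91
1/Q(P(-7, k(4))) = 1/91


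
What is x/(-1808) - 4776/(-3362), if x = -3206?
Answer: 4853395/1519624 ≈ 3.1938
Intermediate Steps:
x/(-1808) - 4776/(-3362) = -3206/(-1808) - 4776/(-3362) = -3206*(-1/1808) - 4776*(-1/3362) = 1603/904 + 2388/1681 = 4853395/1519624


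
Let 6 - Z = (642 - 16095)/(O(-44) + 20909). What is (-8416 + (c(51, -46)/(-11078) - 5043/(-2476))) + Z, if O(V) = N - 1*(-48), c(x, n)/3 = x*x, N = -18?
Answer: -2414498888738711/287169255596 ≈ -8407.9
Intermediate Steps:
c(x, n) = 3*x² (c(x, n) = 3*(x*x) = 3*x²)
O(V) = 30 (O(V) = -18 - 1*(-48) = -18 + 48 = 30)
Z = 141087/20939 (Z = 6 - (642 - 16095)/(30 + 20909) = 6 - (-15453)/20939 = 6 - 1*(-15453/20939) = 6 + 15453/20939 = 141087/20939 ≈ 6.7380)
(-8416 + (c(51, -46)/(-11078) - 5043/(-2476))) + Z = (-8416 + ((3*51²)/(-11078) - 5043/(-2476))) + 141087/20939 = (-8416 + ((3*2601)*(-1/11078) - 5043*(-1/2476))) + 141087/20939 = (-8416 + (7803*(-1/11078) + 5043/2476)) + 141087/20939 = (-8416 + (-7803/11078 + 5043/2476)) + 141087/20939 = (-8416 + 18273063/13714564) + 141087/20939 = -115403497561/13714564 + 141087/20939 = -2414498888738711/287169255596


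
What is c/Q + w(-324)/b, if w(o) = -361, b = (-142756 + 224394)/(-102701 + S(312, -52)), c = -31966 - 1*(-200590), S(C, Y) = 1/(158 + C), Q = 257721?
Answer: 1499110076782143/3296239563020 ≈ 454.79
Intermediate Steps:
c = 168624 (c = -31966 + 200590 = 168624)
b = -38369860/48269469 (b = (-142756 + 224394)/(-102701 + 1/(158 + 312)) = 81638/(-102701 + 1/470) = 81638/(-48269469/470) = 81638*(-470/48269469) = -38369860/48269469 ≈ -0.79491)
c/Q + w(-324)/b = 168624/257721 - 361/(-38369860/48269469) = 168624*(1/257721) - 361*(-48269469/38369860) = 56208/85907 + 17425278309/38369860 = 1499110076782143/3296239563020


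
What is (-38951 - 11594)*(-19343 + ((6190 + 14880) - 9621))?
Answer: 399002230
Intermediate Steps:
(-38951 - 11594)*(-19343 + ((6190 + 14880) - 9621)) = -50545*(-19343 + (21070 - 9621)) = -50545*(-19343 + 11449) = -50545*(-7894) = 399002230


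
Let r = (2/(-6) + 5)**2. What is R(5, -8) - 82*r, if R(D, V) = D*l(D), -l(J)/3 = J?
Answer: -16747/9 ≈ -1860.8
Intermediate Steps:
l(J) = -3*J
r = 196/9 (r = (2*(-1/6) + 5)**2 = (-1/3 + 5)**2 = (14/3)**2 = 196/9 ≈ 21.778)
R(D, V) = -3*D**2 (R(D, V) = D*(-3*D) = -3*D**2)
R(5, -8) - 82*r = -3*5**2 - 82*196/9 = -3*25 - 16072/9 = -75 - 16072/9 = -16747/9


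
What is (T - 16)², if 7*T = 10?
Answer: 10404/49 ≈ 212.33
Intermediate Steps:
T = 10/7 (T = (⅐)*10 = 10/7 ≈ 1.4286)
(T - 16)² = (10/7 - 16)² = (-102/7)² = 10404/49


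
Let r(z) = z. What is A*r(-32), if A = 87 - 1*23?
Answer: -2048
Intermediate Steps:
A = 64 (A = 87 - 23 = 64)
A*r(-32) = 64*(-32) = -2048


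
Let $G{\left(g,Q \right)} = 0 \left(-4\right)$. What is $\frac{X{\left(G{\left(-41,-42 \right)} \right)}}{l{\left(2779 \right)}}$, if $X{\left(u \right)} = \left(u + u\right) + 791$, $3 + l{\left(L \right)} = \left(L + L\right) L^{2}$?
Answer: $\frac{791}{42923550275} \approx 1.8428 \cdot 10^{-8}$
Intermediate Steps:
$G{\left(g,Q \right)} = 0$
$l{\left(L \right)} = -3 + 2 L^{3}$ ($l{\left(L \right)} = -3 + \left(L + L\right) L^{2} = -3 + 2 L L^{2} = -3 + 2 L^{3}$)
$X{\left(u \right)} = 791 + 2 u$ ($X{\left(u \right)} = 2 u + 791 = 791 + 2 u$)
$\frac{X{\left(G{\left(-41,-42 \right)} \right)}}{l{\left(2779 \right)}} = \frac{791 + 2 \cdot 0}{-3 + 2 \cdot 2779^{3}} = \frac{791 + 0}{-3 + 2 \cdot 21461775139} = \frac{791}{-3 + 42923550278} = \frac{791}{42923550275}$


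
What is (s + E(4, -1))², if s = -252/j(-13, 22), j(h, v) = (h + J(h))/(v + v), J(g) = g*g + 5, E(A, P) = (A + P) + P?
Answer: 2365444/529 ≈ 4471.5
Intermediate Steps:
E(A, P) = A + 2*P
J(g) = 5 + g² (J(g) = g² + 5 = 5 + g²)
j(h, v) = (5 + h + h²)/(2*v) (j(h, v) = (h + (5 + h²))/(v + v) = (5 + h + h²)/((2*v)) = (5 + h + h²)*(1/(2*v)) = (5 + h + h²)/(2*v))
s = -1584/23 (s = -252*44/(5 - 13 + (-13)²) = -252*44/(5 - 13 + 169) = -252/((½)*(1/22)*161) = -252/161/44 = -252*44/161 = -1584/23 ≈ -68.870)
(s + E(4, -1))² = (-1584/23 + (4 + 2*(-1)))² = (-1584/23 + (4 - 2))² = (-1584/23 + 2)² = (-1538/23)² = 2365444/529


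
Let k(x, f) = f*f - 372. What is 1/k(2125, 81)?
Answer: 1/6189 ≈ 0.00016158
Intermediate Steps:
k(x, f) = -372 + f**2 (k(x, f) = f**2 - 372 = -372 + f**2)
1/k(2125, 81) = 1/(-372 + 81**2) = 1/(-372 + 6561) = 1/6189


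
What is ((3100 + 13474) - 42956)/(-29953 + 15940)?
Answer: 8794/4671 ≈ 1.8827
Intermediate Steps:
((3100 + 13474) - 42956)/(-29953 + 15940) = (16574 - 42956)/(-14013) = -26382*(-1/14013) = 8794/4671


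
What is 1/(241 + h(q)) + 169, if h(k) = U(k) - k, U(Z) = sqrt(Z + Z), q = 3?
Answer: 4786030/28319 - sqrt(6)/56638 ≈ 169.00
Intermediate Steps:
U(Z) = sqrt(2)*sqrt(Z) (U(Z) = sqrt(2*Z) = sqrt(2)*sqrt(Z))
h(k) = -k + sqrt(2)*sqrt(k) (h(k) = sqrt(2)*sqrt(k) - k = -k + sqrt(2)*sqrt(k))
1/(241 + h(q)) + 169 = 1/(241 + (-1*3 + sqrt(2)*sqrt(3))) + 169 = 1/(241 + (-3 + sqrt(6))) + 169 = 1/(238 + sqrt(6)) + 169 = 169 + 1/(238 + sqrt(6))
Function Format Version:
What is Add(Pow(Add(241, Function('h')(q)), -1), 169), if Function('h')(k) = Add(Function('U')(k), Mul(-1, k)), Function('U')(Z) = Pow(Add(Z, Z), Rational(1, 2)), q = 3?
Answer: Add(Rational(4786030, 28319), Mul(Rational(-1, 56638), Pow(6, Rational(1, 2)))) ≈ 169.00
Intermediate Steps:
Function('U')(Z) = Mul(Pow(2, Rational(1, 2)), Pow(Z, Rational(1, 2))) (Function('U')(Z) = Pow(Mul(2, Z), Rational(1, 2)) = Mul(Pow(2, Rational(1, 2)), Pow(Z, Rational(1, 2))))
Function('h')(k) = Add(Mul(-1, k), Mul(Pow(2, Rational(1, 2)), Pow(k, Rational(1, 2)))) (Function('h')(k) = Add(Mul(Pow(2, Rational(1, 2)), Pow(k, Rational(1, 2))), Mul(-1, k)) = Add(Mul(-1, k), Mul(Pow(2, Rational(1, 2)), Pow(k, Rational(1, 2)))))
Add(Pow(Add(241, Function('h')(q)), -1), 169) = Add(Pow(Add(241, Add(Mul(-1, 3), Mul(Pow(2, Rational(1, 2)), Pow(3, Rational(1, 2))))), -1), 169) = Add(Pow(Add(241, Add(-3, Pow(6, Rational(1, 2)))), -1), 169) = Add(Pow(Add(238, Pow(6, Rational(1, 2))), -1), 169) = Add(169, Pow(Add(238, Pow(6, Rational(1, 2))), -1))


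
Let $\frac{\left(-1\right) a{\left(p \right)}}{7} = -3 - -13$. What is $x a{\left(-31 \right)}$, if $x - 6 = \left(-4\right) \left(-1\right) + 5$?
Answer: $-1050$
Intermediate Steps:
$x = 15$ ($x = 6 + \left(\left(-4\right) \left(-1\right) + 5\right) = 6 + \left(4 + 5\right) = 6 + 9 = 15$)
$a{\left(p \right)} = -70$ ($a{\left(p \right)} = - 7 \left(-3 - -13\right) = - 7 \left(-3 + 13\right) = \left(-7\right) 10 = -70$)
$x a{\left(-31 \right)} = 15 \left(-70\right) = -1050$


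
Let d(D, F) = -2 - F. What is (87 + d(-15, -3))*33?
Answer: 2904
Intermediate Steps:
(87 + d(-15, -3))*33 = (87 + (-2 - 1*(-3)))*33 = (87 + (-2 + 3))*33 = (87 + 1)*33 = 88*33 = 2904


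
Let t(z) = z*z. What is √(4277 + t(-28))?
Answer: √5061 ≈ 71.141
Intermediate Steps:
t(z) = z²
√(4277 + t(-28)) = √(4277 + (-28)²) = √(4277 + 784) = √5061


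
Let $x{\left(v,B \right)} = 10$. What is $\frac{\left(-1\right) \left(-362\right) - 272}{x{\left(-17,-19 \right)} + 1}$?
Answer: $\frac{90}{11} \approx 8.1818$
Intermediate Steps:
$\frac{\left(-1\right) \left(-362\right) - 272}{x{\left(-17,-19 \right)} + 1} = \frac{\left(-1\right) \left(-362\right) - 272}{10 + 1} = \frac{362 - 272}{11} = 90 \cdot \frac{1}{11} = \frac{90}{11}$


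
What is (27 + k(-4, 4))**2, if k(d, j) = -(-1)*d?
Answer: 529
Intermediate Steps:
k(d, j) = d
(27 + k(-4, 4))**2 = (27 - 4)**2 = 23**2 = 529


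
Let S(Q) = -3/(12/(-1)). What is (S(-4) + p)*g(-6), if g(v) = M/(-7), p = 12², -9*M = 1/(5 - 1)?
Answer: 577/1008 ≈ 0.57242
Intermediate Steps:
S(Q) = ¼ (S(Q) = -3/(12*(-1)) = -3/(-12) = -3*(-1/12) = ¼)
M = -1/36 (M = -1/(9*(5 - 1)) = -⅑/4 = -⅑*¼ = -1/36 ≈ -0.027778)
p = 144
g(v) = 1/252 (g(v) = -1/36/(-7) = -1/36*(-⅐) = 1/252)
(S(-4) + p)*g(-6) = (¼ + 144)*(1/252) = (577/4)*(1/252) = 577/1008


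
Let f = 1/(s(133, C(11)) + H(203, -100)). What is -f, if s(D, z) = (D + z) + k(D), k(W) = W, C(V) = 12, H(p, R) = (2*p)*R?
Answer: 1/40322 ≈ 2.4800e-5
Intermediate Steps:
H(p, R) = 2*R*p
s(D, z) = z + 2*D (s(D, z) = (D + z) + D = z + 2*D)
f = -1/40322 (f = 1/((12 + 2*133) + 2*(-100)*203) = 1/((12 + 266) - 40600) = 1/(278 - 40600) = 1/(-40322) = -1/40322 ≈ -2.4800e-5)
-f = -1*(-1/40322) = 1/40322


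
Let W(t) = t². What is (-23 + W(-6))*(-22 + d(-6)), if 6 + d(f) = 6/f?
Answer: -377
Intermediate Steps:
d(f) = -6 + 6/f
(-23 + W(-6))*(-22 + d(-6)) = (-23 + (-6)²)*(-22 + (-6 + 6/(-6))) = (-23 + 36)*(-22 + (-6 + 6*(-⅙))) = 13*(-22 + (-6 - 1)) = 13*(-22 - 7) = 13*(-29) = -377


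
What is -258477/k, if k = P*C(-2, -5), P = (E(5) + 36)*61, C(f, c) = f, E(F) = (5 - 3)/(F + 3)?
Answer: 17826/305 ≈ 58.446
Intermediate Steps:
E(F) = 2/(3 + F)
P = 8845/4 (P = (2/(3 + 5) + 36)*61 = (2/8 + 36)*61 = (2*(⅛) + 36)*61 = (¼ + 36)*61 = (145/4)*61 = 8845/4 ≈ 2211.3)
k = -8845/2 (k = (8845/4)*(-2) = -8845/2 ≈ -4422.5)
-258477/k = -258477/(-8845/2) = -258477*(-2/8845) = 17826/305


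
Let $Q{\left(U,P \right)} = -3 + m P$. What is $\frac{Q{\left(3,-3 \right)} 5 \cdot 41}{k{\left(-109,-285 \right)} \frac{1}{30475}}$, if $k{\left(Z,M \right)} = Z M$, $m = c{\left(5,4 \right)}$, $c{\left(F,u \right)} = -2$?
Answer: $\frac{1249475}{2071} \approx 603.32$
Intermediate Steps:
$m = -2$
$k{\left(Z,M \right)} = M Z$
$Q{\left(U,P \right)} = -3 - 2 P$
$\frac{Q{\left(3,-3 \right)} 5 \cdot 41}{k{\left(-109,-285 \right)} \frac{1}{30475}} = \frac{\left(-3 - -6\right) 5 \cdot 41}{\left(-285\right) \left(-109\right) \frac{1}{30475}} = \frac{\left(-3 + 6\right) 5 \cdot 41}{31065 \cdot \frac{1}{30475}} = \frac{3 \cdot 5 \cdot 41}{\frac{6213}{6095}} = 15 \cdot 41 \cdot \frac{6095}{6213} = 615 \cdot \frac{6095}{6213} = \frac{1249475}{2071}$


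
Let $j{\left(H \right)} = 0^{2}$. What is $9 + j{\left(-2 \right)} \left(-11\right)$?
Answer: $9$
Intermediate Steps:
$j{\left(H \right)} = 0$
$9 + j{\left(-2 \right)} \left(-11\right) = 9 + 0 \left(-11\right) = 9 + 0 = 9$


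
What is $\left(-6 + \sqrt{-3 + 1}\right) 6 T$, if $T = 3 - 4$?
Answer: $36 - 6 i \sqrt{2} \approx 36.0 - 8.4853 i$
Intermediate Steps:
$T = -1$
$\left(-6 + \sqrt{-3 + 1}\right) 6 T = \left(-6 + \sqrt{-3 + 1}\right) 6 \left(-1\right) = \left(-6 + \sqrt{-2}\right) 6 \left(-1\right) = \left(-6 + i \sqrt{2}\right) 6 \left(-1\right) = \left(-36 + 6 i \sqrt{2}\right) \left(-1\right) = 36 - 6 i \sqrt{2}$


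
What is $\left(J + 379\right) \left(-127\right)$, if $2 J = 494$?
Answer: $-79502$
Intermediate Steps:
$J = 247$ ($J = \frac{1}{2} \cdot 494 = 247$)
$\left(J + 379\right) \left(-127\right) = \left(247 + 379\right) \left(-127\right) = 626 \left(-127\right) = -79502$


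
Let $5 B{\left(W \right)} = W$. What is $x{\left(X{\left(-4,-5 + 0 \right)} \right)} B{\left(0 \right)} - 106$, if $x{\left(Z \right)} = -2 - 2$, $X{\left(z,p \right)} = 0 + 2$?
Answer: $-106$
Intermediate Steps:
$X{\left(z,p \right)} = 2$
$B{\left(W \right)} = \frac{W}{5}$
$x{\left(Z \right)} = -4$
$x{\left(X{\left(-4,-5 + 0 \right)} \right)} B{\left(0 \right)} - 106 = - 4 \cdot \frac{1}{5} \cdot 0 - 106 = \left(-4\right) 0 - 106 = 0 - 106 = -106$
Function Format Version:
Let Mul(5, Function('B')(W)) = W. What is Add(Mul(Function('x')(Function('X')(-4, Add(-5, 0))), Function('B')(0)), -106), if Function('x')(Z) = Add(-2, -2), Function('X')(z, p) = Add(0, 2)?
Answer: -106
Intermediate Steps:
Function('X')(z, p) = 2
Function('B')(W) = Mul(Rational(1, 5), W)
Function('x')(Z) = -4
Add(Mul(Function('x')(Function('X')(-4, Add(-5, 0))), Function('B')(0)), -106) = Add(Mul(-4, Mul(Rational(1, 5), 0)), -106) = Add(Mul(-4, 0), -106) = Add(0, -106) = -106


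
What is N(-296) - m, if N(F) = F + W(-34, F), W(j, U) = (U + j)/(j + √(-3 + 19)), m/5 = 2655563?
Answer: -13278100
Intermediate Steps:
m = 13277815 (m = 5*2655563 = 13277815)
W(j, U) = (U + j)/(4 + j) (W(j, U) = (U + j)/(j + √16) = (U + j)/(j + 4) = (U + j)/(4 + j))
N(F) = 17/15 + 29*F/30 (N(F) = F + (F - 34)/(4 - 34) = F + (-34 + F)/(-30) = F - (-34 + F)/30 = F + (17/15 - F/30) = 17/15 + 29*F/30)
N(-296) - m = (17/15 + (29/30)*(-296)) - 1*13277815 = (17/15 - 4292/15) - 13277815 = -285 - 13277815 = -13278100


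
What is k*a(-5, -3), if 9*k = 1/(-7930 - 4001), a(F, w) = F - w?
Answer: 2/107379 ≈ 1.8626e-5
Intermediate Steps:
k = -1/107379 (k = 1/(9*(-7930 - 4001)) = (⅑)/(-11931) = (⅑)*(-1/11931) = -1/107379 ≈ -9.3128e-6)
k*a(-5, -3) = -(-5 - 1*(-3))/107379 = -(-5 + 3)/107379 = -1/107379*(-2) = 2/107379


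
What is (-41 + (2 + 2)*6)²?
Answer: 289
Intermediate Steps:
(-41 + (2 + 2)*6)² = (-41 + 4*6)² = (-41 + 24)² = (-17)² = 289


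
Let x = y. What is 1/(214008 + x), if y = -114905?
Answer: 1/99103 ≈ 1.0091e-5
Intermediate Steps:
x = -114905
1/(214008 + x) = 1/(214008 - 114905) = 1/99103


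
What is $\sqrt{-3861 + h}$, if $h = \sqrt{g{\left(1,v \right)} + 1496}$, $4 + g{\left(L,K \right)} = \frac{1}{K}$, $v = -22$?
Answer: $\frac{\sqrt{-1868724 + 66 \sqrt{80234}}}{22} \approx 61.825 i$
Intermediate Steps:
$g{\left(L,K \right)} = -4 + \frac{1}{K}$
$h = \frac{3 \sqrt{80234}}{22}$ ($h = \sqrt{\left(-4 + \frac{1}{-22}\right) + 1496} = \sqrt{\left(-4 - \frac{1}{22}\right) + 1496} = \sqrt{- \frac{89}{22} + 1496} = \sqrt{\frac{32823}{22}} = \frac{3 \sqrt{80234}}{22} \approx 38.626$)
$\sqrt{-3861 + h} = \sqrt{-3861 + \frac{3 \sqrt{80234}}{22}}$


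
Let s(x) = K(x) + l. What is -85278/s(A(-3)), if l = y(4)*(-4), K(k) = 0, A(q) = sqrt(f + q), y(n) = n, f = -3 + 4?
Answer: 42639/8 ≈ 5329.9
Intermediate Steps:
f = 1
A(q) = sqrt(1 + q)
l = -16 (l = 4*(-4) = -16)
s(x) = -16 (s(x) = 0 - 16 = -16)
-85278/s(A(-3)) = -85278/(-16) = -85278*(-1/16) = 42639/8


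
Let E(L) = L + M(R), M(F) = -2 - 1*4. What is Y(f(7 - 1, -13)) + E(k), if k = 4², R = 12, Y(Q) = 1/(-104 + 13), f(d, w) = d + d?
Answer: 909/91 ≈ 9.9890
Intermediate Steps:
f(d, w) = 2*d
Y(Q) = -1/91 (Y(Q) = 1/(-91) = -1/91)
k = 16
M(F) = -6 (M(F) = -2 - 4 = -6)
E(L) = -6 + L (E(L) = L - 6 = -6 + L)
Y(f(7 - 1, -13)) + E(k) = -1/91 + (-6 + 16) = -1/91 + 10 = 909/91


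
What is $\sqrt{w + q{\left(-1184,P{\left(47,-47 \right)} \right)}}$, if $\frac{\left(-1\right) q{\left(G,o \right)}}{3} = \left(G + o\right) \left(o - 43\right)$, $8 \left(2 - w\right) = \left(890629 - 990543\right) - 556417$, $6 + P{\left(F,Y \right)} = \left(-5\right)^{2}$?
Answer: $\frac{i \sqrt{29386}}{4} \approx 42.856 i$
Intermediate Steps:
$P{\left(F,Y \right)} = 19$ ($P{\left(F,Y \right)} = -6 + \left(-5\right)^{2} = -6 + 25 = 19$)
$w = \frac{656347}{8}$ ($w = 2 - \frac{\left(890629 - 990543\right) - 556417}{8} = 2 - \frac{-99914 - 556417}{8} = 2 - - \frac{656331}{8} = 2 + \frac{656331}{8} = \frac{656347}{8} \approx 82043.0$)
$q{\left(G,o \right)} = - 3 \left(-43 + o\right) \left(G + o\right)$ ($q{\left(G,o \right)} = - 3 \left(G + o\right) \left(o - 43\right) = - 3 \left(G + o\right) \left(-43 + o\right) = - 3 \left(-43 + o\right) \left(G + o\right)$)
$\sqrt{w + q{\left(-1184,P{\left(47,-47 \right)} \right)}} = \sqrt{\frac{656347}{8} + \left(- 3 \cdot 19^{2} + 129 \left(-1184\right) + 129 \cdot 19 - \left(-3552\right) 19\right)} = \sqrt{\frac{656347}{8} + \left(\left(-3\right) 361 - 152736 + 2451 + 67488\right)} = \sqrt{\frac{656347}{8} + \left(-1083 - 152736 + 2451 + 67488\right)} = \sqrt{\frac{656347}{8} - 83880} = \sqrt{- \frac{14693}{8}} = \frac{i \sqrt{29386}}{4}$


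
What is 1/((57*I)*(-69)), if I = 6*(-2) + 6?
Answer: 1/23598 ≈ 4.2376e-5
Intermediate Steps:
I = -6 (I = -12 + 6 = -6)
1/((57*I)*(-69)) = 1/((57*(-6))*(-69)) = 1/(-342*(-69)) = 1/23598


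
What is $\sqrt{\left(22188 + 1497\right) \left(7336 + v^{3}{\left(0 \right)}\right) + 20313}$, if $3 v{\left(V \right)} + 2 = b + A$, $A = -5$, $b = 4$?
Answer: $6 \sqrt{4826383} \approx 13181.0$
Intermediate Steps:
$v{\left(V \right)} = -1$ ($v{\left(V \right)} = - \frac{2}{3} + \frac{4 - 5}{3} = - \frac{2}{3} + \frac{1}{3} \left(-1\right) = - \frac{2}{3} - \frac{1}{3} = -1$)
$\sqrt{\left(22188 + 1497\right) \left(7336 + v^{3}{\left(0 \right)}\right) + 20313} = \sqrt{\left(22188 + 1497\right) \left(7336 + \left(-1\right)^{3}\right) + 20313} = \sqrt{23685 \left(7336 - 1\right) + 20313} = \sqrt{23685 \cdot 7335 + 20313} = \sqrt{173729475 + 20313} = \sqrt{173749788} = 6 \sqrt{4826383}$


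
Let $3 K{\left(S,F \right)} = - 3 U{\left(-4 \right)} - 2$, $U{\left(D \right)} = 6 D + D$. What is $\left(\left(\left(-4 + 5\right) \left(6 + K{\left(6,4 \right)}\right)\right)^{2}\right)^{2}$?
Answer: $\frac{100000000}{81} \approx 1.2346 \cdot 10^{6}$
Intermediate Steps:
$U{\left(D \right)} = 7 D$
$K{\left(S,F \right)} = \frac{82}{3}$ ($K{\left(S,F \right)} = \frac{- 3 \cdot 7 \left(-4\right) - 2}{3} = \frac{\left(-3\right) \left(-28\right) - 2}{3} = \frac{84 - 2}{3} = \frac{1}{3} \cdot 82 = \frac{82}{3}$)
$\left(\left(\left(-4 + 5\right) \left(6 + K{\left(6,4 \right)}\right)\right)^{2}\right)^{2} = \left(\left(\left(-4 + 5\right) \left(6 + \frac{82}{3}\right)\right)^{2}\right)^{2} = \left(\left(1 \cdot \frac{100}{3}\right)^{2}\right)^{2} = \left(\left(\frac{100}{3}\right)^{2}\right)^{2} = \left(\frac{10000}{9}\right)^{2} = \frac{100000000}{81}$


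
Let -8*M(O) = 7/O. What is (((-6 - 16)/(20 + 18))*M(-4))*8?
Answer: -77/76 ≈ -1.0132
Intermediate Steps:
M(O) = -7/(8*O)
(((-6 - 16)/(20 + 18))*M(-4))*8 = (((-6 - 16)/(20 + 18))*(-7/8/(-4)))*8 = ((-22/38)*(-7/8*(-¼)))*8 = (-22*1/38*(7/32))*8 = -11/19*7/32*8 = -77/608*8 = -77/76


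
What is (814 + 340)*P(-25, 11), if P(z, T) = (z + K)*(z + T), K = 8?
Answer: 274652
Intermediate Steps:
P(z, T) = (8 + z)*(T + z) (P(z, T) = (z + 8)*(z + T) = (8 + z)*(T + z))
(814 + 340)*P(-25, 11) = (814 + 340)*((-25)**2 + 8*11 + 8*(-25) + 11*(-25)) = 1154*(625 + 88 - 200 - 275) = 1154*238 = 274652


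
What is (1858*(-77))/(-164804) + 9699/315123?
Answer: 7780303519/8655588482 ≈ 0.89888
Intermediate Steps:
(1858*(-77))/(-164804) + 9699/315123 = -143066*(-1/164804) + 9699*(1/315123) = 71533/82402 + 3233/105041 = 7780303519/8655588482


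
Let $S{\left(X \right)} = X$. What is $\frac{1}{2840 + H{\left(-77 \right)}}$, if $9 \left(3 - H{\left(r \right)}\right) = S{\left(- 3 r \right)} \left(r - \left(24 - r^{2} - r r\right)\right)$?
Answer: $- \frac{1}{298920} \approx -3.3454 \cdot 10^{-6}$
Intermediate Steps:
$H{\left(r \right)} = 3 + \frac{r \left(-24 + r + 2 r^{2}\right)}{3}$ ($H{\left(r \right)} = 3 - \frac{- 3 r \left(r - \left(24 - r^{2} - r r\right)\right)}{9} = 3 - \frac{- 3 r \left(r + \left(\left(r^{2} + r^{2}\right) - 24\right)\right)}{9} = 3 - \frac{- 3 r \left(r + \left(2 r^{2} - 24\right)\right)}{9} = 3 - \frac{- 3 r \left(r + \left(-24 + 2 r^{2}\right)\right)}{9} = 3 - \frac{- 3 r \left(-24 + r + 2 r^{2}\right)}{9} = 3 - \frac{\left(-3\right) r \left(-24 + r + 2 r^{2}\right)}{9} = 3 + \frac{r \left(-24 + r + 2 r^{2}\right)}{3}$)
$\frac{1}{2840 + H{\left(-77 \right)}} = \frac{1}{2840 + \left(3 - -616 + \frac{\left(-77\right)^{2}}{3} + \frac{2 \left(-77\right)^{3}}{3}\right)} = \frac{1}{2840 + \left(3 + 616 + \frac{1}{3} \cdot 5929 + \frac{2}{3} \left(-456533\right)\right)} = \frac{1}{2840 + \left(3 + 616 + \frac{5929}{3} - \frac{913066}{3}\right)} = \frac{1}{2840 - 301760} = \frac{1}{-298920} = - \frac{1}{298920}$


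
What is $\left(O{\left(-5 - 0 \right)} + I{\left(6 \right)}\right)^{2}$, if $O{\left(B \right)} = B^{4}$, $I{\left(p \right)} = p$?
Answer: $398161$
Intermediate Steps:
$\left(O{\left(-5 - 0 \right)} + I{\left(6 \right)}\right)^{2} = \left(\left(-5 - 0\right)^{4} + 6\right)^{2} = \left(\left(-5 + 0\right)^{4} + 6\right)^{2} = \left(\left(-5\right)^{4} + 6\right)^{2} = \left(625 + 6\right)^{2} = 631^{2} = 398161$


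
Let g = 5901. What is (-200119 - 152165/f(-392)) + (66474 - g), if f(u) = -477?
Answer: -66411277/477 ≈ -1.3923e+5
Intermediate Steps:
(-200119 - 152165/f(-392)) + (66474 - g) = (-200119 - 152165/(-477)) + (66474 - 1*5901) = (-200119 - 152165*(-1/477)) + (66474 - 5901) = (-200119 + 152165/477) + 60573 = -95304598/477 + 60573 = -66411277/477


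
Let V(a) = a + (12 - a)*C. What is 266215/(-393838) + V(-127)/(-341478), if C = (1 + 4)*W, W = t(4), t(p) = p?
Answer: -22987854496/33621753141 ≈ -0.68372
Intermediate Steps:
W = 4
C = 20 (C = (1 + 4)*4 = 5*4 = 20)
V(a) = 240 - 19*a (V(a) = a + (12 - a)*20 = a + (240 - 20*a) = 240 - 19*a)
266215/(-393838) + V(-127)/(-341478) = 266215/(-393838) + (240 - 19*(-127))/(-341478) = 266215*(-1/393838) + (240 + 2413)*(-1/341478) = -266215/393838 + 2653*(-1/341478) = -266215/393838 - 2653/341478 = -22987854496/33621753141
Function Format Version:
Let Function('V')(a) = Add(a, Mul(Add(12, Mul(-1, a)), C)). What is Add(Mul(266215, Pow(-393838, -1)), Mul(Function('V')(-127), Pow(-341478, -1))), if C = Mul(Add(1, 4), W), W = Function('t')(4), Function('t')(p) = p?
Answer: Rational(-22987854496, 33621753141) ≈ -0.68372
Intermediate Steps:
W = 4
C = 20 (C = Mul(Add(1, 4), 4) = Mul(5, 4) = 20)
Function('V')(a) = Add(240, Mul(-19, a)) (Function('V')(a) = Add(a, Mul(Add(12, Mul(-1, a)), 20)) = Add(a, Add(240, Mul(-20, a))) = Add(240, Mul(-19, a)))
Add(Mul(266215, Pow(-393838, -1)), Mul(Function('V')(-127), Pow(-341478, -1))) = Add(Mul(266215, Pow(-393838, -1)), Mul(Add(240, Mul(-19, -127)), Pow(-341478, -1))) = Add(Mul(266215, Rational(-1, 393838)), Mul(Add(240, 2413), Rational(-1, 341478))) = Add(Rational(-266215, 393838), Mul(2653, Rational(-1, 341478))) = Add(Rational(-266215, 393838), Rational(-2653, 341478)) = Rational(-22987854496, 33621753141)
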